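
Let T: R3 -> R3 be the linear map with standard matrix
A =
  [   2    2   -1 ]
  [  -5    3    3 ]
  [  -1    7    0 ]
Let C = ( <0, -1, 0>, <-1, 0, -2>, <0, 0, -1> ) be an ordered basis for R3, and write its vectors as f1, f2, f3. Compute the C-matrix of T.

The j-th column of [T]_C is [T(fj)]_C.
T(f1) = A f1 = <-2, -3, -7> = 3f1 + 2f2 + 3f3, so column 1 is <3, 2, 3>.
Repeating for f2, f3 and assembling the columns gives [[3, 1, 3], [2, 0, -1], [3, -1, 2]].

[[3, 1, 3], [2, 0, -1], [3, -1, 2]]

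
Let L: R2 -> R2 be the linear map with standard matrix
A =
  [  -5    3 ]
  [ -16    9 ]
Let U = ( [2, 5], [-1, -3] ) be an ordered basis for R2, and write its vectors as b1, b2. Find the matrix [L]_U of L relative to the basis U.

[[2, -1], [-1, 2]]

The j-th column of [L]_U is [L(bj)]_U.
L(b1) = A b1 = [5, 13] = 2b1 - b2, so column 1 is [2, -1].
Repeating for b2 and assembling the columns gives [[2, -1], [-1, 2]].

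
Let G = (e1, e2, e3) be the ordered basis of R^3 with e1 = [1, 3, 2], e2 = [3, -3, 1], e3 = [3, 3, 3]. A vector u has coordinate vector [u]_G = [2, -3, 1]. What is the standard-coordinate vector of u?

By definition u = 2e1 - 3e2 + e3.
Summing componentwise gives [-4, 18, 4].

[-4, 18, 4]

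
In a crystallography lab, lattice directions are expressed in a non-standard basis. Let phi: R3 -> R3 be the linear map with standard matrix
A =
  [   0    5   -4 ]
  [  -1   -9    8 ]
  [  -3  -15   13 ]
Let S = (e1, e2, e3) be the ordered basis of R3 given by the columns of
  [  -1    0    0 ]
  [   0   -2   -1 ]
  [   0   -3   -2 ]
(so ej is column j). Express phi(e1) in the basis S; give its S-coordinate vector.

Column 1 of [phi]_S is the S-coordinate vector of phi(e1).
In standard coordinates phi(e1) = A e1 = <0, 1, 3>.
Converting to S: <0, 1, 3> = 0·e1 + e2 - 3e3, so the coordinate vector is <0, 1, -3>.

<0, 1, -3>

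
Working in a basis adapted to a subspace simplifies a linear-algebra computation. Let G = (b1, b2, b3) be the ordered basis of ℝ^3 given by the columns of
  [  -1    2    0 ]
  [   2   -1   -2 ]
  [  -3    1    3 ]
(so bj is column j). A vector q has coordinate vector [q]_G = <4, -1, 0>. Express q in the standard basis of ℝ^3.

By definition q = 4b1 - b2 + 0·b3.
Summing componentwise gives <-6, 9, -13>.

<-6, 9, -13>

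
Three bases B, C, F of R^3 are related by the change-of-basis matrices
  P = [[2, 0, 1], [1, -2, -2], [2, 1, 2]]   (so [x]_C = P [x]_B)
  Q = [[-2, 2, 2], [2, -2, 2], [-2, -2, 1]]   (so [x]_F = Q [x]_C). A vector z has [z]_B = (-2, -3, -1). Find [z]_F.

Composing the changes, [z]_F = Q P [z]_B.
Q P = [[2, -2, -2], [6, 6, 10], [-4, 5, 4]]; applying this to (-2, -3, -1) gives (4, -40, -11).

(4, -40, -11)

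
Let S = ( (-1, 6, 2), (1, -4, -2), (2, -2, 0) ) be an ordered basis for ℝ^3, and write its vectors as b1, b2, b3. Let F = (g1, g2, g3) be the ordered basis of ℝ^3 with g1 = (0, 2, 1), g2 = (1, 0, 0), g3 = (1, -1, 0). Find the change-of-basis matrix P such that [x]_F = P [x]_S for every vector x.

Column j of P is [bj]_F, since P maps S-coordinates to F-coordinates.
Expressing b1 in F: b1 = 2g1 + g2 - 2g3, so column 1 of P is (2, 1, -2).
Doing the same for each bj gives P = [[2, -2, 0], [1, 1, 0], [-2, 0, 2]].

[[2, -2, 0], [1, 1, 0], [-2, 0, 2]]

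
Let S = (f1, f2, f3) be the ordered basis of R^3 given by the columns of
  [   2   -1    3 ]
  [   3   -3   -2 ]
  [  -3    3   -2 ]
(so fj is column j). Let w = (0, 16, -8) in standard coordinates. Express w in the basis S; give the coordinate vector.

Write w = c_1 f1 + ... + c_3 f3 and solve for the c_i.
Row-reducing the augmented matrix [M | w] gives c = (2, -2, -2).
Check: 2f1 - 2f2 - 2f3 = (0, 16, -8).

(2, -2, -2)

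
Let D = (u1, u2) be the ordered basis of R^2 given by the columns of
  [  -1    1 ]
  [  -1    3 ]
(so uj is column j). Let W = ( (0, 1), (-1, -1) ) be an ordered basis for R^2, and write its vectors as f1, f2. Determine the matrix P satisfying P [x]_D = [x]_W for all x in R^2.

Column j of P is [uj]_W, since P maps D-coordinates to W-coordinates.
Expressing u1 in W: u1 = 0·f1 + f2, so column 1 of P is (0, 1).
Doing the same for each uj gives P = [[0, 2], [1, -1]].

[[0, 2], [1, -1]]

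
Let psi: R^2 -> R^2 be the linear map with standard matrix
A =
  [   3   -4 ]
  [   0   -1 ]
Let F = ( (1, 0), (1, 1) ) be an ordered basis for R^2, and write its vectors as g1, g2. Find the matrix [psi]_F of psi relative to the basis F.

[[3, 0], [0, -1]]

The j-th column of [psi]_F is [psi(gj)]_F.
psi(g1) = A g1 = (3, 0) = 3g1 + 0·g2, so column 1 is (3, 0).
Repeating for g2 and assembling the columns gives [[3, 0], [0, -1]].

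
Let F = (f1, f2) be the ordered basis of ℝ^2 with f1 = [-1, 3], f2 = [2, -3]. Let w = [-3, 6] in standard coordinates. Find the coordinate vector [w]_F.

Write w = c_1 f1 + c_2 f2 and solve for the c_i.
System: -c_1 + 2c_2 = -3, 3c_1 - 3c_2 = 6; solving gives c_1 = 1, c_2 = -1.
Check: f1 - f2 = [-3, 6].

[1, -1]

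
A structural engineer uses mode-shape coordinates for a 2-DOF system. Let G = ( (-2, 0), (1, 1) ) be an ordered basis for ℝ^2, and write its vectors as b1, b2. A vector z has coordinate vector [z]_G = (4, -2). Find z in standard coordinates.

By definition z = 4b1 - 2b2.
Summing componentwise gives (-10, -2).

(-10, -2)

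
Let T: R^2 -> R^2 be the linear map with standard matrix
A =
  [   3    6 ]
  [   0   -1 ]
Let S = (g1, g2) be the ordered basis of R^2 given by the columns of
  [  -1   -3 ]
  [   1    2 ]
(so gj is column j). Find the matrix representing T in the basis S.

With P the matrix whose columns are g1, g2, [T]_S = P^(-1) A P.
Column by column: T(g1) = A g1 = (3, -1); its S-coordinates (3, -2) give column 1.
Continuing for each basis vector yields [T]_S = [[3, 0], [-2, -1]].

[[3, 0], [-2, -1]]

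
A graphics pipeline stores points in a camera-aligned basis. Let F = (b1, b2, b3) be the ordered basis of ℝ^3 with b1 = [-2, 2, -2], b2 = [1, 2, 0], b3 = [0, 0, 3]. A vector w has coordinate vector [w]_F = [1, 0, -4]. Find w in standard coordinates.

[-2, 2, -14]

w = M [w]_F, where M has columns b1, ..., b3.
Carrying out the matrix-vector product, w = [-2, 2, -14].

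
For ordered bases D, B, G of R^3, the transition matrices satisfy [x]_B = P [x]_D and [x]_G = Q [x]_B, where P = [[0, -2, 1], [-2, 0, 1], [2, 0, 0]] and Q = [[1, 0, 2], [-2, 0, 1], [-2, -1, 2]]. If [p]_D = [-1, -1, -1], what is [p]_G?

[-3, -4, -7]

Apply P to get B-coordinates [1, 1, -2], then Q to get G-coordinates.
The result is [p]_G = [-3, -4, -7].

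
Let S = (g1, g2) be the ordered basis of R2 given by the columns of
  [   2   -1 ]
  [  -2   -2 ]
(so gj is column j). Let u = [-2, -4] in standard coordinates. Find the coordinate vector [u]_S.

[0, 2]

We seek scalars with c_1 g1 + c_2 g2 = u; equivalently solve M c = u where the columns of M are g1, g2.
System: 2c_1 - c_2 = -2, -2c_1 - 2c_2 = -4; solving gives c_1 = 0, c_2 = 2.
Check: 0·g1 + 2g2 = [-2, -4].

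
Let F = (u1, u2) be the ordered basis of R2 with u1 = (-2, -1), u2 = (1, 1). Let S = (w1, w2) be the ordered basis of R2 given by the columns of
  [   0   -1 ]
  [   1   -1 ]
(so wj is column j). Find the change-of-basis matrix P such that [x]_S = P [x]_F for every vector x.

[[1, 0], [2, -1]]

Column j of P is [uj]_S, since P maps F-coordinates to S-coordinates.
Expressing u1 in S: u1 = w1 + 2w2, so column 1 of P is (1, 2).
Doing the same for each uj gives P = [[1, 0], [2, -1]].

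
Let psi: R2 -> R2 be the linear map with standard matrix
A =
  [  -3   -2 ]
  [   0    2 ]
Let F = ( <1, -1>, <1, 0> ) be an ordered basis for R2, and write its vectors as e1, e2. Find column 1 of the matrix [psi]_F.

<2, -3>

Column 1 of [psi]_F is the F-coordinate vector of psi(e1).
In standard coordinates psi(e1) = A e1 = <-1, -2>.
Converting to F: <-1, -2> = 2e1 - 3e2, so the coordinate vector is <2, -3>.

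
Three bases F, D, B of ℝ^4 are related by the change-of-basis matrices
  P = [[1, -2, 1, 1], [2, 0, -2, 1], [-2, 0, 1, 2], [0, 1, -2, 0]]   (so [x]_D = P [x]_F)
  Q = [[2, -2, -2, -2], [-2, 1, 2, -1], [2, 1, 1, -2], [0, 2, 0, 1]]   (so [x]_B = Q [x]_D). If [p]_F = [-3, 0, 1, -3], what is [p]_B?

Composing the changes, [p]_B = Q P [p]_F.
Q P = [[2, -6, 8, -4], [-4, 3, 0, 3], [2, -6, 5, 5], [4, 1, -6, 2]]; applying this to [-3, 0, 1, -3] gives [14, 3, -16, -24].

[14, 3, -16, -24]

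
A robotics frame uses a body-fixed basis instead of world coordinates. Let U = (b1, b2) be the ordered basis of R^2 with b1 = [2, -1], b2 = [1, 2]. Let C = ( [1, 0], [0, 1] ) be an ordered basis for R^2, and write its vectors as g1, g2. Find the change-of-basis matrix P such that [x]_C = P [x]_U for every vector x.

[[2, 1], [-1, 2]]

Take x = bj: its U-coordinates are the j-th standard unit vector, so P e_j — column j of P — equals [bj]_C.
b1 = 2g1 - g2, giving column 1 = [2, -1]; repeating for each j gives P = [[2, 1], [-1, 2]].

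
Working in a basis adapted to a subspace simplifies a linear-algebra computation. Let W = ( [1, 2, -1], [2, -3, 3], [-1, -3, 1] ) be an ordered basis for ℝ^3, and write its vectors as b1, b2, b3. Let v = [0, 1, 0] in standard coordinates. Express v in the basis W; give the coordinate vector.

[-1, 0, -1]

Write v = c_1 b1 + ... + c_3 b3 and solve for the c_i.
Solving this 3x3 system gives c = (-1, 0, -1).
Check: -b1 + 0·b2 - b3 = [0, 1, 0].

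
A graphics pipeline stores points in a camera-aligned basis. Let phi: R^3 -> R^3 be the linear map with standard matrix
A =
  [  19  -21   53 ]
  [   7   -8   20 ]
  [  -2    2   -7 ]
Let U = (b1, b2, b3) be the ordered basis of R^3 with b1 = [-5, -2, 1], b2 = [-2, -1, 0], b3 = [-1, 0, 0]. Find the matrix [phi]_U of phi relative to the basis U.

[[-1, 2, 2], [1, 2, 3], [3, 3, 3]]

Let P have columns b1, ..., b3. Then [phi]_U = P^(-1) A P.
Here det P = -1, so P^(-1) is integer; computing A P first and then P^(-1)(A P) gives [[-1, 2, 2], [1, 2, 3], [3, 3, 3]].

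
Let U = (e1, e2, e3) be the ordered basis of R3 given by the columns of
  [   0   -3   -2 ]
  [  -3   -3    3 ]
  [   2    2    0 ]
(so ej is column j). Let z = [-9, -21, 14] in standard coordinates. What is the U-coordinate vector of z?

We seek scalars with c_1 e1 + ... + c_3 e3 = z; equivalently solve M c = z where the columns of M are e1, ..., e3.
Row-reducing the augmented matrix [M | z] gives c = (4, 3, 0).
Check: 4e1 + 3e2 + 0·e3 = [-9, -21, 14].

[4, 3, 0]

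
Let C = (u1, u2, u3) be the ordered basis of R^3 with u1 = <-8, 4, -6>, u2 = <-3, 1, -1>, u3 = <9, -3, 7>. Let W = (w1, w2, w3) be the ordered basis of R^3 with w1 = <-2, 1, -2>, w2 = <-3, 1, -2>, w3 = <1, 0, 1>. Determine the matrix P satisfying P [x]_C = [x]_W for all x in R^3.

Let M have columns uj and N have columns wj. Then for every x, N [x]_W = x = M [x]_C, so P = N^(-1) M.
Since det N = 1, N^(-1) has integer entries; multiplying gives P = [[2, -1, -1], [2, 2, -2], [2, 1, 1]].

[[2, -1, -1], [2, 2, -2], [2, 1, 1]]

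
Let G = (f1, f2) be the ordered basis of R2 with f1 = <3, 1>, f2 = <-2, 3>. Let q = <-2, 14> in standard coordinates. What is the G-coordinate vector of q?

<2, 4>

Write q = c_1 f1 + c_2 f2 and solve for the c_i.
System: 3c_1 - 2c_2 = -2, c_1 + 3c_2 = 14; solving gives c_1 = 2, c_2 = 4.
Check: 2f1 + 4f2 = <-2, 14>.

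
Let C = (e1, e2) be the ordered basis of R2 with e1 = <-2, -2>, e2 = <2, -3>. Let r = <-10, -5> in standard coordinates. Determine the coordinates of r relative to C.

We seek scalars with c_1 e1 + c_2 e2 = r; equivalently solve M c = r where the columns of M are e1, e2.
System: -2c_1 + 2c_2 = -10, -2c_1 - 3c_2 = -5; solving gives c_1 = 4, c_2 = -1.
Check: 4e1 - e2 = <-10, -5>.

<4, -1>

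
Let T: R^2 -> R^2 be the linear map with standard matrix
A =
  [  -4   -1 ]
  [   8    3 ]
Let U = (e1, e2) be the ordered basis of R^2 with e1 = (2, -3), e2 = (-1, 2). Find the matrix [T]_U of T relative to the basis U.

[[-3, 2], [-1, 2]]

The j-th column of [T]_U is [T(ej)]_U.
T(e1) = A e1 = (-5, 7) = -3e1 - e2, so column 1 is (-3, -1).
Repeating for e2 and assembling the columns gives [[-3, 2], [-1, 2]].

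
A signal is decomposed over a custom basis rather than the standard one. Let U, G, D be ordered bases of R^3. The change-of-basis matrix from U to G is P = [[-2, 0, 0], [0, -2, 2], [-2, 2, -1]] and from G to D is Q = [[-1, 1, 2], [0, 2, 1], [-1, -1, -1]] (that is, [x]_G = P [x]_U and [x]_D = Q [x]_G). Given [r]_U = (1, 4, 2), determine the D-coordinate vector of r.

(6, -4, 2)

First [r]_G = P [r]_U = (-2, -4, 4).
Then [r]_D = Q [r]_G = (6, -4, 2).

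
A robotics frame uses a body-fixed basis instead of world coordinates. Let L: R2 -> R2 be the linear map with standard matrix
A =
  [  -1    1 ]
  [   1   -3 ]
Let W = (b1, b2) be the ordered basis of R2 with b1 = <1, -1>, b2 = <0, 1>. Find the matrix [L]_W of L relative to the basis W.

[[-2, 1], [2, -2]]

With P the matrix whose columns are b1, b2, [L]_W = P^(-1) A P.
Column by column: L(b1) = A b1 = <-2, 4>; its W-coordinates <-2, 2> give column 1.
Continuing for each basis vector yields [L]_W = [[-2, 1], [2, -2]].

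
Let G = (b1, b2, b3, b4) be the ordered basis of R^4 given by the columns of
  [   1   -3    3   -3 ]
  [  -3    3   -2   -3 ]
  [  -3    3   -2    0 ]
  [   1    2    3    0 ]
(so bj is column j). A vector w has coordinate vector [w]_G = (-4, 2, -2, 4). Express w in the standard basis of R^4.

(-28, 10, 22, -6)

The coordinates say w = -4b1 + 2b2 - 2b3 + 4b4; adding the scaled basis vectors gives (-28, 10, 22, -6).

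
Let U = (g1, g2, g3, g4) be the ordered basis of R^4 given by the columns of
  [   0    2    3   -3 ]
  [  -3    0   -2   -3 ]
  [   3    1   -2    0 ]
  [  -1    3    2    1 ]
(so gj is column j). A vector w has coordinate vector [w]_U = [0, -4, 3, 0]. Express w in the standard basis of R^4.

[1, -6, -10, -6]

w = M [w]_U, where M has columns g1, ..., g4.
Carrying out the matrix-vector product, w = [1, -6, -10, -6].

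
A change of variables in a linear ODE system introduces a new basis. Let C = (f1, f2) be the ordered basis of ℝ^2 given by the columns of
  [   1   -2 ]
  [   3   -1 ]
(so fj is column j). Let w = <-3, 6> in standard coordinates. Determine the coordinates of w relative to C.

[w]_C is the unique c with M c = w, where M has columns f1, f2.
System: c_1 - 2c_2 = -3, 3c_1 - c_2 = 6; solving gives c_1 = 3, c_2 = 3.
Check: 3f1 + 3f2 = <-3, 6>.

<3, 3>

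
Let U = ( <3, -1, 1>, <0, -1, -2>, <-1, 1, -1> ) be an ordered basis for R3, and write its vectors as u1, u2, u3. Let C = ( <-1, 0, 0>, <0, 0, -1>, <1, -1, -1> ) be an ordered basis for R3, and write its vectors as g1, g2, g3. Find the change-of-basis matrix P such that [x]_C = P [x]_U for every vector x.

Let M have columns uj and N have columns gj. Then for every x, N [x]_C = x = M [x]_U, so P = N^(-1) M.
Since det N = 1, N^(-1) has integer entries; multiplying gives P = [[-2, 1, 0], [-2, 1, 2], [1, 1, -1]].

[[-2, 1, 0], [-2, 1, 2], [1, 1, -1]]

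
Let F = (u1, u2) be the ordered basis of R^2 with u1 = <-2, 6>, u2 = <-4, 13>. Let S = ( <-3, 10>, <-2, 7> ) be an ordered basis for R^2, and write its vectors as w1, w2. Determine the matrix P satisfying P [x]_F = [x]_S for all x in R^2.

[[2, 2], [-2, -1]]

Column j of P is [uj]_S, since P maps F-coordinates to S-coordinates.
Expressing u1 in S: u1 = 2w1 - 2w2, so column 1 of P is <2, -2>.
Doing the same for each uj gives P = [[2, 2], [-2, -1]].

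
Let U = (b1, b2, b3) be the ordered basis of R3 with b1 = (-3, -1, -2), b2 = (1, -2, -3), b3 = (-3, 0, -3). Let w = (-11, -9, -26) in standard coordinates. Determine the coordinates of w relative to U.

Write w = c_1 b1 + ... + c_3 b3 and solve for the c_i.
Row-reducing the augmented matrix [M | w] gives c = (1, 4, 4).
Check: b1 + 4b2 + 4b3 = (-11, -9, -26).

(1, 4, 4)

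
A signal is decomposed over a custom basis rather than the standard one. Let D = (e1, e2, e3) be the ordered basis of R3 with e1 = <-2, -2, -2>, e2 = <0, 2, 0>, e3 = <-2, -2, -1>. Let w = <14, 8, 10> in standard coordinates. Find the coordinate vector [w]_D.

Write w = c_1 e1 + ... + c_3 e3 and solve for the c_i.
Row-reducing the augmented matrix [M | w] gives c = (-3, -3, -4).
Check: -3e1 - 3e2 - 4e3 = <14, 8, 10>.

<-3, -3, -4>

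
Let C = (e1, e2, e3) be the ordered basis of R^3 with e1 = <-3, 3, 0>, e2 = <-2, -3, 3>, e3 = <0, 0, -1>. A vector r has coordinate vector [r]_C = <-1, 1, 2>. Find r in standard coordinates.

r = M [r]_C, where M has columns e1, ..., e3.
Carrying out the matrix-vector product, r = <1, -6, 1>.

<1, -6, 1>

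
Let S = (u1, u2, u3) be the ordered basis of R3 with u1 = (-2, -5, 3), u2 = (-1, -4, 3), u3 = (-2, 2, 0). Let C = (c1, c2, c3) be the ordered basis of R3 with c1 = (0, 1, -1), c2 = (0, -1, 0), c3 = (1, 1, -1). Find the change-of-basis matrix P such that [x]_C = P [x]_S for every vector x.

Column j of P is [uj]_C, since P maps S-coordinates to C-coordinates.
Expressing u1 in C: u1 = -c1 + 2c2 - 2c3, so column 1 of P is (-1, 2, -2).
Doing the same for each uj gives P = [[-1, -2, 2], [2, 1, -2], [-2, -1, -2]].

[[-1, -2, 2], [2, 1, -2], [-2, -1, -2]]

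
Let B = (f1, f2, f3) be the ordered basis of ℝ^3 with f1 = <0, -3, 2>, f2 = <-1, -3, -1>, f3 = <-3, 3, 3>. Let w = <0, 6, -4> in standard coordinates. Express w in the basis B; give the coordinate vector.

We seek scalars with c_1 f1 + ... + c_3 f3 = w; equivalently solve M c = w where the columns of M are f1, ..., f3.
Row-reducing the augmented matrix [M | w] gives c = (-2, 0, 0).
Check: -2f1 + 0·f2 + 0·f3 = <0, 6, -4>.

<-2, 0, 0>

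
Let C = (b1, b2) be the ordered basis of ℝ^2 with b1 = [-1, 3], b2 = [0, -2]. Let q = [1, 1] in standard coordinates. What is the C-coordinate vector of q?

Write q = c_1 b1 + c_2 b2 and solve for the c_i.
System: -c_1 + 0c_2 = 1, 3c_1 - 2c_2 = 1; solving gives c_1 = -1, c_2 = -2.
Check: -b1 - 2b2 = [1, 1].

[-1, -2]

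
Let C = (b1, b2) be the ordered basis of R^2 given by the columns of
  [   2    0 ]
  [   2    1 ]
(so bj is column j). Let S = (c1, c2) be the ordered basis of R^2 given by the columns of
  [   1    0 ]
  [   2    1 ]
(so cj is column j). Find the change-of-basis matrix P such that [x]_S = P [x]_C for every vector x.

[[2, 0], [-2, 1]]

Take x = bj: its C-coordinates are the j-th standard unit vector, so P e_j — column j of P — equals [bj]_S.
b1 = 2c1 - 2c2, giving column 1 = <2, -2>; repeating for each j gives P = [[2, 0], [-2, 1]].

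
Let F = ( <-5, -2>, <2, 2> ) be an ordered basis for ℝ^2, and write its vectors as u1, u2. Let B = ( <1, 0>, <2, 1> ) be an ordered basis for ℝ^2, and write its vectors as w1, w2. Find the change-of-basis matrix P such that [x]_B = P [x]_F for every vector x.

[[-1, -2], [-2, 2]]

Column j of P is [uj]_B, since P maps F-coordinates to B-coordinates.
Expressing u1 in B: u1 = -w1 - 2w2, so column 1 of P is <-1, -2>.
Doing the same for each uj gives P = [[-1, -2], [-2, 2]].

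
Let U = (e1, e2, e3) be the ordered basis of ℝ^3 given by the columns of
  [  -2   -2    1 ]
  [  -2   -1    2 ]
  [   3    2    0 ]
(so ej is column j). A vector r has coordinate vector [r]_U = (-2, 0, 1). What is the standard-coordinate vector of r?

(5, 6, -6)

r = M [r]_U, where M has columns e1, ..., e3.
Carrying out the matrix-vector product, r = (5, 6, -6).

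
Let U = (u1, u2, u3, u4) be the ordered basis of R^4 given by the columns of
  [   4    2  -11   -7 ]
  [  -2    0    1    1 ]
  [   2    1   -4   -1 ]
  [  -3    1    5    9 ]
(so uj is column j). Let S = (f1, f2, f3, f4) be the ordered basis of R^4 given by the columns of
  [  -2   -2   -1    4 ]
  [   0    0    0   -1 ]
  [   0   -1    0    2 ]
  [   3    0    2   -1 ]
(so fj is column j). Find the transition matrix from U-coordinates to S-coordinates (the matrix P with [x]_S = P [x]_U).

[[1, -1, 2, 2], [2, -1, 2, -1], [-2, 2, -1, 1], [2, 0, -1, -1]]

Column j of P is [uj]_S, since P maps U-coordinates to S-coordinates.
Expressing u1 in S: u1 = f1 + 2f2 - 2f3 + 2f4, so column 1 of P is <1, 2, -2, 2>.
Doing the same for each uj gives P = [[1, -1, 2, 2], [2, -1, 2, -1], [-2, 2, -1, 1], [2, 0, -1, -1]].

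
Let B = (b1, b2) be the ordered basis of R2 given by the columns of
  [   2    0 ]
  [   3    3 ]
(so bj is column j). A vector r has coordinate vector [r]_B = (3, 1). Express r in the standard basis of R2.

(6, 12)

By definition r = 3b1 + b2.
Summing componentwise gives (6, 12).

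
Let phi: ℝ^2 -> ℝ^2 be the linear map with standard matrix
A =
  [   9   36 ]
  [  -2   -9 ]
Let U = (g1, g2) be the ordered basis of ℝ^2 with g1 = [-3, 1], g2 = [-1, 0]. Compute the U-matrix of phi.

[[-3, 2], [0, 3]]

Let P have columns g1, g2. Then [phi]_U = P^(-1) A P.
Here det P = 1, so P^(-1) is integer; computing A P first and then P^(-1)(A P) gives [[-3, 2], [0, 3]].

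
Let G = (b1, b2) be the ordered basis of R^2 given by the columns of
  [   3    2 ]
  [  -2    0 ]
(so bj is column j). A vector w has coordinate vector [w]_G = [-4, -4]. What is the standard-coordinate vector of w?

[-20, 8]

w = M [w]_G, where M has columns b1, b2.
Carrying out the matrix-vector product, w = [-20, 8].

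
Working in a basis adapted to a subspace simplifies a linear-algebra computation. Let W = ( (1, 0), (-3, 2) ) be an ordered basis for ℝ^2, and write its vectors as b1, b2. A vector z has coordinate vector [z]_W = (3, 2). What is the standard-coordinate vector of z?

The coordinates say z = 3b1 + 2b2; adding the scaled basis vectors gives (-3, 4).

(-3, 4)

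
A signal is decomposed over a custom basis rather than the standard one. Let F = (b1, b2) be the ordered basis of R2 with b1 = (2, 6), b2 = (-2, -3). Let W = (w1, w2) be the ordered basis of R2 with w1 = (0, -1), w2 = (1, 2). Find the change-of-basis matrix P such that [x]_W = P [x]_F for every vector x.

[[-2, -1], [2, -2]]

Let M have columns bj and N have columns wj. Then for every x, N [x]_W = x = M [x]_F, so P = N^(-1) M.
Since det N = 1, N^(-1) has integer entries; multiplying gives P = [[-2, -1], [2, -2]].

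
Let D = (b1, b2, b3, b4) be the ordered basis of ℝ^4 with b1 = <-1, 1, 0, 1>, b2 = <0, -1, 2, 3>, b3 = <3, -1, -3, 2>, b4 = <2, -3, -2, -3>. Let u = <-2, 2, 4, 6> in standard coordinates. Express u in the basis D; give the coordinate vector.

We seek scalars with c_1 b1 + ... + c_4 b4 = u; equivalently solve M c = u where the columns of M are b1, ..., b4.
Gaussian elimination on [M | u] yields c = (0, 1, 0, -1).
Check: 0·b1 + b2 + 0·b3 - b4 = <-2, 2, 4, 6>.

<0, 1, 0, -1>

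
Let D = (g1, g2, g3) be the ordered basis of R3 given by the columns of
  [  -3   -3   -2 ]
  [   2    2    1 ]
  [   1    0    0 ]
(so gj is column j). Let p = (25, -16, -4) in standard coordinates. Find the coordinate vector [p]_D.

Write p = c_1 g1 + ... + c_3 g3 and solve for the c_i.
Row-reducing the augmented matrix [M | p] gives c = (-4, -3, -2).
Check: -4g1 - 3g2 - 2g3 = (25, -16, -4).

(-4, -3, -2)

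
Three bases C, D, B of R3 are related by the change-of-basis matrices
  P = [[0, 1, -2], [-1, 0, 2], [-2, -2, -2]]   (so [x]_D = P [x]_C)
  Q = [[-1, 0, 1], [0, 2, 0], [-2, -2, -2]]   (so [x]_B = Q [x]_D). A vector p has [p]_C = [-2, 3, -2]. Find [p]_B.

Composing the changes, [p]_B = Q P [p]_C.
Q P = [[-2, -3, 0], [-2, 0, 4], [6, 2, 4]]; applying this to [-2, 3, -2] gives [-5, -4, -14].

[-5, -4, -14]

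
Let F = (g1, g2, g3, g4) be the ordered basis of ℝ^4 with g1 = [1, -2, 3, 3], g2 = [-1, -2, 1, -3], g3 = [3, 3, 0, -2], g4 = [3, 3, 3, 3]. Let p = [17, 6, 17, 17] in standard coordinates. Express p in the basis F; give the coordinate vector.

We seek scalars with c_1 g1 + ... + c_4 g4 = p; equivalently solve M c = p where the columns of M are g1, ..., g4.
Gaussian elimination on [M | p] yields c = (4, -1, 2, 2).
Check: 4g1 - g2 + 2g3 + 2g4 = [17, 6, 17, 17].

[4, -1, 2, 2]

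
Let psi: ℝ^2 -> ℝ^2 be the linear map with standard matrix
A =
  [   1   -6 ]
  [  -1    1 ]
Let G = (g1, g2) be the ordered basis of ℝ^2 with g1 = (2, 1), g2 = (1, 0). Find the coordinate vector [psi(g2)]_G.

(-1, 3)

Compute psi(g2) = A g2 = (1, -1) in standard coordinates.
Then write this in G-coordinates: solve for y in y_1 g1 + y_2 g2 = (1, -1).
This gives y = (-1, 3), which is column 2 of [psi]_G.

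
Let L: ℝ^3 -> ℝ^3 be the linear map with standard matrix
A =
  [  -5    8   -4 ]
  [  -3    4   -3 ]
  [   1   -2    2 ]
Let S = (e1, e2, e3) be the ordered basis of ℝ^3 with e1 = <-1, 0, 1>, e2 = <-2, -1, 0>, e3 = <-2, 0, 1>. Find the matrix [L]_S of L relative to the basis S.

[[3, -2, 0], [0, -2, -3], [-2, 2, 0]]

Let P have columns e1, ..., e3. Then [L]_S = P^(-1) A P.
Here det P = -1, so P^(-1) is integer; computing A P first and then P^(-1)(A P) gives [[3, -2, 0], [0, -2, -3], [-2, 2, 0]].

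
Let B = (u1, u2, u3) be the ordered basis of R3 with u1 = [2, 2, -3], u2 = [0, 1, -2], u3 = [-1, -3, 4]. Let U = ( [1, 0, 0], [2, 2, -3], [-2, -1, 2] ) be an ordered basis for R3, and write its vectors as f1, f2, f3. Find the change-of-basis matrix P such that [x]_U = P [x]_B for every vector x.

[[0, -2, 1], [1, 0, -2], [0, -1, -1]]

Let M have columns uj and N have columns fj. Then for every x, N [x]_U = x = M [x]_B, so P = N^(-1) M.
Since det N = 1, N^(-1) has integer entries; multiplying gives P = [[0, -2, 1], [1, 0, -2], [0, -1, -1]].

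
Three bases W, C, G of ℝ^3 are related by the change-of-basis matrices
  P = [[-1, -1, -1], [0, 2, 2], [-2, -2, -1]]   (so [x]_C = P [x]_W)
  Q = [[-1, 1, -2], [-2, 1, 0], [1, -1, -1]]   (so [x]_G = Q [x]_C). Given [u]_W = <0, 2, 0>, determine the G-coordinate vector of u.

Apply P to get C-coordinates <-2, 4, -4>, then Q to get G-coordinates.
The result is [u]_G = <14, 8, -2>.

<14, 8, -2>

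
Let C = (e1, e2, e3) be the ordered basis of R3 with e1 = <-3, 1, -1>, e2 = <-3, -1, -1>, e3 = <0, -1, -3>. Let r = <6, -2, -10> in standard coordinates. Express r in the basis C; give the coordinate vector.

[r]_C is the unique c with M c = r, where M has columns e1, ..., e3.
Solving this 3x3 system gives c = (0, -2, 4).
Check: 0·e1 - 2e2 + 4e3 = <6, -2, -10>.

<0, -2, 4>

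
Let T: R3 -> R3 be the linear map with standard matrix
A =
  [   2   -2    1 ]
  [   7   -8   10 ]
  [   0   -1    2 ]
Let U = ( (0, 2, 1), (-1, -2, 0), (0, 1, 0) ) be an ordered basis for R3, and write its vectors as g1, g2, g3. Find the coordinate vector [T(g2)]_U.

(2, -2, 1)

Compute T(g2) = A g2 = (2, 9, 2) in standard coordinates.
Then write this in U-coordinates: solve for y in y_1 g1 + ... + y_3 g3 = (2, 9, 2).
This gives y = (2, -2, 1), which is column 2 of [T]_U.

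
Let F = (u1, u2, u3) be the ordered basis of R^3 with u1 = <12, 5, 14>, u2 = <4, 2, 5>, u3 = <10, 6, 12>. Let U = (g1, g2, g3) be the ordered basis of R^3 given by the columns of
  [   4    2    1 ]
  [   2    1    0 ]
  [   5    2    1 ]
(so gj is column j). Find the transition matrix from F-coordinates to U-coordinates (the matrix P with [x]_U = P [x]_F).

Let M have columns uj and N have columns gj. Then for every x, N [x]_U = x = M [x]_F, so P = N^(-1) M.
Since det N = -1, N^(-1) has integer entries; multiplying gives P = [[2, 1, 2], [1, 0, 2], [2, 0, -2]].

[[2, 1, 2], [1, 0, 2], [2, 0, -2]]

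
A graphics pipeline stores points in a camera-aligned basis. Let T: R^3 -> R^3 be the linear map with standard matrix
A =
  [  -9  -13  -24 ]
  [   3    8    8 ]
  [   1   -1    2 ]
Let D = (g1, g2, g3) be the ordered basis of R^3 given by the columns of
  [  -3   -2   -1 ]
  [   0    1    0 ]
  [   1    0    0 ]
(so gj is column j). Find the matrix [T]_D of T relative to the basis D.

The j-th column of [T]_D is [T(gj)]_D.
T(g1) = A g1 = <3, -1, -1> = -g1 - g2 + 2g3, so column 1 is <-1, -1, 2>.
Repeating for g2, g3 and assembling the columns gives [[-1, -3, -1], [-1, 2, -3], [2, 0, 0]].

[[-1, -3, -1], [-1, 2, -3], [2, 0, 0]]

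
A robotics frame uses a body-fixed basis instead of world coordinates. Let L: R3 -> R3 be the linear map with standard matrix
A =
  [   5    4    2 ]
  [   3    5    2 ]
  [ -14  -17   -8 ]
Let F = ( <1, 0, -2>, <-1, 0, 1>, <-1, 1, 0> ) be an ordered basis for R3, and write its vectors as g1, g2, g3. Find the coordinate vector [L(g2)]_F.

Compute L(g2) = A g2 = <-3, -1, 6> in standard coordinates.
Then write this in F-coordinates: solve for y in y_1 g1 + ... + y_3 g3 = <-3, -1, 6>.
This gives y = <-2, 2, -1>, which is column 2 of [L]_F.

<-2, 2, -1>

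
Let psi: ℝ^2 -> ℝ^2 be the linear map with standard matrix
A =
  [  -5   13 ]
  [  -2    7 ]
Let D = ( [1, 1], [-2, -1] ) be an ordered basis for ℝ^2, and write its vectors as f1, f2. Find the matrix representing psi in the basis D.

[[2, -3], [-3, 0]]

The j-th column of [psi]_D is [psi(fj)]_D.
psi(f1) = A f1 = [8, 5] = 2f1 - 3f2, so column 1 is [2, -3].
Repeating for f2 and assembling the columns gives [[2, -3], [-3, 0]].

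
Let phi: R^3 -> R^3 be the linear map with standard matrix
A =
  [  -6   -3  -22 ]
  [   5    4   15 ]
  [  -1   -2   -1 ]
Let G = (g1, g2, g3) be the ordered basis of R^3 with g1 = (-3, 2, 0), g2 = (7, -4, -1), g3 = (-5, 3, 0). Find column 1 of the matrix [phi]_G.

Column 1 of [phi]_G is the G-coordinate vector of phi(g1).
In standard coordinates phi(g1) = A g1 = (12, -7, -1).
Converting to G: (12, -7, -1) = 0·g1 + g2 - g3, so the coordinate vector is (0, 1, -1).

(0, 1, -1)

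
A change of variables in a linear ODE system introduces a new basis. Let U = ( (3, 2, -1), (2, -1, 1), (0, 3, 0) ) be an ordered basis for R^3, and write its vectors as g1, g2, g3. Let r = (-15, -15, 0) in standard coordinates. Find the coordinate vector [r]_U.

(-3, -3, -4)

Write r = c_1 g1 + ... + c_3 g3 and solve for the c_i.
Gaussian elimination on [M | r] yields c = (-3, -3, -4).
Check: -3g1 - 3g2 - 4g3 = (-15, -15, 0).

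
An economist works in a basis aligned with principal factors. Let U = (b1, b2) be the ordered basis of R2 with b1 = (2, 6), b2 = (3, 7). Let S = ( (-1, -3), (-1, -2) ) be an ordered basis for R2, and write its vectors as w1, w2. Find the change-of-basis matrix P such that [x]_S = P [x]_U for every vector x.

[[-2, -1], [0, -2]]

Column j of P is [bj]_S, since P maps U-coordinates to S-coordinates.
Expressing b1 in S: b1 = -2w1 + 0·w2, so column 1 of P is (-2, 0).
Doing the same for each bj gives P = [[-2, -1], [0, -2]].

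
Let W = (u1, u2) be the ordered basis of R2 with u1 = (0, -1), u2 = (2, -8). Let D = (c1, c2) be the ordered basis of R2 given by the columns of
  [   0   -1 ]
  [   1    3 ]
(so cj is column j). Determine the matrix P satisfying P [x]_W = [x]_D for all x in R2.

[[-1, -2], [0, -2]]

Take x = uj: its W-coordinates are the j-th standard unit vector, so P e_j — column j of P — equals [uj]_D.
u1 = -c1 + 0·c2, giving column 1 = (-1, 0); repeating for each j gives P = [[-1, -2], [0, -2]].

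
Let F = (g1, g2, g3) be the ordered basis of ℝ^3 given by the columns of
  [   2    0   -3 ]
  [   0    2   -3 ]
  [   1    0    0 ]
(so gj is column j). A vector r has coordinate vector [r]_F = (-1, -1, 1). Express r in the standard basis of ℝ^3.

The coordinates say r = -g1 - g2 + g3; adding the scaled basis vectors gives (-5, -5, -1).

(-5, -5, -1)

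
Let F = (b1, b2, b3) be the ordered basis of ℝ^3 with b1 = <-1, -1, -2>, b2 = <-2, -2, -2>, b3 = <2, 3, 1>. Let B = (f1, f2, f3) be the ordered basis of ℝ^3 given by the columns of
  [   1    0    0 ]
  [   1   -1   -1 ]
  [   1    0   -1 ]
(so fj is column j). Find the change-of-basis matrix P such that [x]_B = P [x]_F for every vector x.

[[-1, -2, 2], [-1, 0, -2], [1, 0, 1]]

Take x = bj: its F-coordinates are the j-th standard unit vector, so P e_j — column j of P — equals [bj]_B.
b1 = -f1 - f2 + f3, giving column 1 = <-1, -1, 1>; repeating for each j gives P = [[-1, -2, 2], [-1, 0, -2], [1, 0, 1]].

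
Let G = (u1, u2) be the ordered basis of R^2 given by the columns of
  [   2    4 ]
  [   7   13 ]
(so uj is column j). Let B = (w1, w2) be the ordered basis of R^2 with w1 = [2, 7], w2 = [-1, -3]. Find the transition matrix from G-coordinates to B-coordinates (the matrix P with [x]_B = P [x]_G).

Let M have columns uj and N have columns wj. Then for every x, N [x]_B = x = M [x]_G, so P = N^(-1) M.
Since det N = 1, N^(-1) has integer entries; multiplying gives P = [[1, 1], [0, -2]].

[[1, 1], [0, -2]]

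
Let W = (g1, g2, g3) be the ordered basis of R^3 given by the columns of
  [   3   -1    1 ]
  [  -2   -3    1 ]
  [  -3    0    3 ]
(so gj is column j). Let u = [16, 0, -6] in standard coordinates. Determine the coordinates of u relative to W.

Write u = c_1 g1 + ... + c_3 g3 and solve for the c_i.
Row-reducing the augmented matrix [M | u] gives c = (4, -2, 2).
Check: 4g1 - 2g2 + 2g3 = [16, 0, -6].

[4, -2, 2]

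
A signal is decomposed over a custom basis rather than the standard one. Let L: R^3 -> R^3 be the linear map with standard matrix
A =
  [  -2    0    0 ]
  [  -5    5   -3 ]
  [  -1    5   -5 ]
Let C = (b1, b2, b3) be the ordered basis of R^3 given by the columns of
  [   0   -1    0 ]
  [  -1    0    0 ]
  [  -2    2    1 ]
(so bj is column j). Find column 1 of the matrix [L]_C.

[-1, 0, 3]

Compute L(b1) = A b1 = [0, 1, 5] in standard coordinates.
Then write this in C-coordinates: solve for y in y_1 b1 + ... + y_3 b3 = [0, 1, 5].
This gives y = [-1, 0, 3], which is column 1 of [L]_C.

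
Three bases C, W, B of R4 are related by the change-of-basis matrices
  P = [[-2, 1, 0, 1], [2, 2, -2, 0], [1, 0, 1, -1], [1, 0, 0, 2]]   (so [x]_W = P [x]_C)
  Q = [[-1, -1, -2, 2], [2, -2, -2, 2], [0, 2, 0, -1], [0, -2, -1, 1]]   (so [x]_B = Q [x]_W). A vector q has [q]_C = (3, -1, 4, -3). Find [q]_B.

First [q]_W = P [q]_C = (-10, -4, 10, -3).
Then [q]_B = Q [q]_W = (-12, -38, -5, -5).

(-12, -38, -5, -5)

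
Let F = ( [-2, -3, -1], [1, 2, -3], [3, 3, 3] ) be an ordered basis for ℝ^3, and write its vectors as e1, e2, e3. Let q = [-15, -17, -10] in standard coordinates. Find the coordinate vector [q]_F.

[1, -1, -4]

We seek scalars with c_1 e1 + ... + c_3 e3 = q; equivalently solve M c = q where the columns of M are e1, ..., e3.
Row-reducing the augmented matrix [M | q] gives c = (1, -1, -4).
Check: e1 - e2 - 4e3 = [-15, -17, -10].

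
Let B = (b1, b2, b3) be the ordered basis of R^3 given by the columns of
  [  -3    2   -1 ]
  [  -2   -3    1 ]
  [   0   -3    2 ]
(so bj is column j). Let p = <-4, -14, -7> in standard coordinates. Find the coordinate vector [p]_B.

<3, 3, 1>

Write p = c_1 b1 + ... + c_3 b3 and solve for the c_i.
Solving this 3x3 system gives c = (3, 3, 1).
Check: 3b1 + 3b2 + b3 = <-4, -14, -7>.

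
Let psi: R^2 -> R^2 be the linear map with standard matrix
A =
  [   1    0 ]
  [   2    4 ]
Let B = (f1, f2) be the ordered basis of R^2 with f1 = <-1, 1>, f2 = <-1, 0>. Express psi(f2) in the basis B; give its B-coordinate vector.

Compute psi(f2) = A f2 = <-1, -2> in standard coordinates.
Then write this in B-coordinates: solve for y in y_1 f1 + y_2 f2 = <-1, -2>.
This gives y = <-2, 3>, which is column 2 of [psi]_B.

<-2, 3>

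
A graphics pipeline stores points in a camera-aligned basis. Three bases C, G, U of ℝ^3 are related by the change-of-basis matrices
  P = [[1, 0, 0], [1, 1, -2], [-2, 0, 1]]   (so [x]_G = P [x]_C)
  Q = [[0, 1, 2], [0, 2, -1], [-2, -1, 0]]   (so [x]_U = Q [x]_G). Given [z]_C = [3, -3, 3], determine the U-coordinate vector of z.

Apply P to get G-coordinates [3, -6, -3], then Q to get U-coordinates.
The result is [z]_U = [-12, -9, 0].

[-12, -9, 0]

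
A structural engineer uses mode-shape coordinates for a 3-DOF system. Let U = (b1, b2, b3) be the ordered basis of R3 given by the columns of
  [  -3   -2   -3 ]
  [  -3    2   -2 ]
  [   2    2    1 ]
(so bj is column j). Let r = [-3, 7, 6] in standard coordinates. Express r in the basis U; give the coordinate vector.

[1, 3, -2]

[r]_U is the unique c with M c = r, where M has columns b1, ..., b3.
Row-reducing the augmented matrix [M | r] gives c = (1, 3, -2).
Check: b1 + 3b2 - 2b3 = [-3, 7, 6].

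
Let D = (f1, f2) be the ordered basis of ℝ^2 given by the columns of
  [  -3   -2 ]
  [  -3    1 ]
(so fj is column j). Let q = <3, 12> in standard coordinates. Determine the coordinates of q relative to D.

We seek scalars with c_1 f1 + c_2 f2 = q; equivalently solve M c = q where the columns of M are f1, f2.
System: -3c_1 - 2c_2 = 3, -3c_1 + c_2 = 12; solving gives c_1 = -3, c_2 = 3.
Check: -3f1 + 3f2 = <3, 12>.

<-3, 3>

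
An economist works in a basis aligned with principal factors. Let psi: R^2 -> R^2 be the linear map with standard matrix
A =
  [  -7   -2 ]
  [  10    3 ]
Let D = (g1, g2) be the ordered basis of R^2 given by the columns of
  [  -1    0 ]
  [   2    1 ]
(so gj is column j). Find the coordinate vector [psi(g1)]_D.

(-3, 2)

Compute psi(g1) = A g1 = (3, -4) in standard coordinates.
Then write this in D-coordinates: solve for y in y_1 g1 + y_2 g2 = (3, -4).
This gives y = (-3, 2), which is column 1 of [psi]_D.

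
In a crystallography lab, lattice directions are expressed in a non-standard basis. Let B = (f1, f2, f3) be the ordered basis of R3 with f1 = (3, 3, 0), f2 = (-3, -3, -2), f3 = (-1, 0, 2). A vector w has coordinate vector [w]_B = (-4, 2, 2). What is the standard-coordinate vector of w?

w = M [w]_B, where M has columns f1, ..., f3.
Carrying out the matrix-vector product, w = (-20, -18, 0).

(-20, -18, 0)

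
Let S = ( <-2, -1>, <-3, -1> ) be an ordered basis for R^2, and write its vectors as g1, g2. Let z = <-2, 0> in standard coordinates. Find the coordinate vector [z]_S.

Write z = c_1 g1 + c_2 g2 and solve for the c_i.
System: -2c_1 - 3c_2 = -2, -c_1 - c_2 = 0; solving gives c_1 = -2, c_2 = 2.
Check: -2g1 + 2g2 = <-2, 0>.

<-2, 2>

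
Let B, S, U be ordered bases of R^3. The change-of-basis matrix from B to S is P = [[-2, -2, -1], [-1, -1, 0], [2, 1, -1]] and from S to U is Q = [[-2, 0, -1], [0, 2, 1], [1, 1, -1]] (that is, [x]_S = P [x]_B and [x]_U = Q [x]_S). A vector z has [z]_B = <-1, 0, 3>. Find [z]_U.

<7, -3, 5>

Apply P to get S-coordinates <-1, 1, -5>, then Q to get U-coordinates.
The result is [z]_U = <7, -3, 5>.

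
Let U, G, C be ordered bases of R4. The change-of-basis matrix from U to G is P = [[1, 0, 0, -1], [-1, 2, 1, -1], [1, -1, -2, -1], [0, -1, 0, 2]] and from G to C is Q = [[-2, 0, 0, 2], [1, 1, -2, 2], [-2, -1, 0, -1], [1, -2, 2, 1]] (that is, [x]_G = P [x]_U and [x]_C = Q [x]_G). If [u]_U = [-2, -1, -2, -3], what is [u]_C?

First [u]_G = P [u]_U = [1, 1, 6, -5].
Then [u]_C = Q [u]_G = [-12, -20, 2, 6].

[-12, -20, 2, 6]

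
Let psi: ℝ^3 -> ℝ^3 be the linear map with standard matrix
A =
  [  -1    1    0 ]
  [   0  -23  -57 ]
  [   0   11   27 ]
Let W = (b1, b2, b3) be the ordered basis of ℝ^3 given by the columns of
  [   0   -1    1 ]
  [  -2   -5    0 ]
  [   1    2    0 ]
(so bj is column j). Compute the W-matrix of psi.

[[3, -3, 0], [1, 1, 0], [-1, -3, -1]]

With P the matrix whose columns are b1, ..., b3, [psi]_W = P^(-1) A P.
Column by column: psi(b1) = A b1 = <-2, -11, 5>; its W-coordinates <3, 1, -1> give column 1.
Continuing for each basis vector yields [psi]_W = [[3, -3, 0], [1, 1, 0], [-1, -3, -1]].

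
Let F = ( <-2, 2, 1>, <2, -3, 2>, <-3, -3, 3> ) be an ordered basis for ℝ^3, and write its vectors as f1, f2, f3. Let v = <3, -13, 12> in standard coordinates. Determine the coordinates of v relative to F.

Write v = c_1 f1 + ... + c_3 f3 and solve for the c_i.
Solving this 3x3 system gives c = (1, 4, 1).
Check: f1 + 4f2 + f3 = <3, -13, 12>.

<1, 4, 1>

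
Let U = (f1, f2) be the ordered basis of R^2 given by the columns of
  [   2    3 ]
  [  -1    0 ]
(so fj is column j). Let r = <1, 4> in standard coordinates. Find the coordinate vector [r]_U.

<-4, 3>

We seek scalars with c_1 f1 + c_2 f2 = r; equivalently solve M c = r where the columns of M are f1, f2.
System: 2c_1 + 3c_2 = 1, -c_1 + 0c_2 = 4; solving gives c_1 = -4, c_2 = 3.
Check: -4f1 + 3f2 = <1, 4>.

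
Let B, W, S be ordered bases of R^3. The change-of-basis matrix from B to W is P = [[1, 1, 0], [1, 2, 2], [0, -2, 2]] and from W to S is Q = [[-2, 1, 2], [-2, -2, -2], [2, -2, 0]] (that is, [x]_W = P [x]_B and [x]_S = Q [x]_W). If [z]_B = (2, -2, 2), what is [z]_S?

First [z]_W = P [z]_B = (0, 2, 8).
Then [z]_S = Q [z]_W = (18, -20, -4).

(18, -20, -4)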